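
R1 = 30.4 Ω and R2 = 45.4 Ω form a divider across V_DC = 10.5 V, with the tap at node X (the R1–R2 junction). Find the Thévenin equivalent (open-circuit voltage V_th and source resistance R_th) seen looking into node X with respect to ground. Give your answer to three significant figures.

V_th ≈ 6.29 V, R_th ≈ 18.2 Ω

Open-circuit (no load on X): V_th = V_DC · R2/(R1 + R2) = 10.5 × 45.4/(30.40 + 45.4) = 6.289 V.
With V_DC suppressed (replaced by a short), R_th = R1 ‖ R2 = (30.40 × 45.4)/(30.40 + 45.4) = 18.21 Ω.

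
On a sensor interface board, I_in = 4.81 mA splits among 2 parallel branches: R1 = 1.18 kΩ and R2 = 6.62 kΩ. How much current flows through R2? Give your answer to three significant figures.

I ≈ 0.728 mA

Two-branch current divider: I_k = I_in · R_other/(R_1 + R_2).
I(R2) = 4.81 × 1.18/(1.18 + 6.62) = 4.81 × 0.1513 = 0.7277 mA.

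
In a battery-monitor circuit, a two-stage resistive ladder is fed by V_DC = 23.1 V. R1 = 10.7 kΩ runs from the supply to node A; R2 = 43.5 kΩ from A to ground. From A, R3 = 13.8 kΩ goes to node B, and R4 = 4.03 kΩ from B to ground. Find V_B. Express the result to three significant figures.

V_B ≈ 2.83 V

Looking into the second stage from A: R3 + R4 = 17.83 kΩ appears in parallel with R2.
Effective lower resistance at A: R2 ‖ 17.83 = 12.65 kΩ.
V_A = 23.1 × 12.65/(10.7 + 12.65) = 12.51 V.
Stage 2 is unloaded, so V_B = V_A · R4/(R3+R4) = 12.51 × 4.03/17.83 = 2.828 V.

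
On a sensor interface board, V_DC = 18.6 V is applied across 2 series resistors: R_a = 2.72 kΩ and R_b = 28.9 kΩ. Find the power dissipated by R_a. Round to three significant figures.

P ≈ 0.941 mW

The common current is I = 18.6/31.62 = 0.5882 mA.
P(R_a) = I²·R_a = (0.5882)² × 2.72 = 0.9412 mW.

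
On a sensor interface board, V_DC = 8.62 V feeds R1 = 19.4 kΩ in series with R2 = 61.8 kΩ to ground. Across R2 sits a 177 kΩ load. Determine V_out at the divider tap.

V_out ≈ 6.06 V

The load sits in parallel with R2, giving an effective lower resistance R2' = R2·R_L/(R2+R_L) = 45.81 kΩ.
Voltage divider with the loaded lower leg: V_out = 8.62 × 45.81/(19.4 + 45.81) = 8.62 × 0.7025 = 6.055 V.
(Unloaded it would be 6.56 V; the load pulls it down.)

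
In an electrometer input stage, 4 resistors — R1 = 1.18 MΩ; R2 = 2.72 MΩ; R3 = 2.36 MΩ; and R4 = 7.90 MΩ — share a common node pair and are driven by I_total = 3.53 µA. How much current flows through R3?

I ≈ 0.847 µA

Conductances: ΣG = 1/1.18 + 1/2.72 + 1/2.36 + 1/7.90 = 1.765 (1/MΩ).
Current divider: I(R3) = I_total · G_k/ΣG = 3.53 × (0.4237/1.765) = 3.53 × 0.2400 = 0.8473 µA.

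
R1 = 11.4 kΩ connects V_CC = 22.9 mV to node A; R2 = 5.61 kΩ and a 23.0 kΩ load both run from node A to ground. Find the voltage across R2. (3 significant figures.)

V_out ≈ 6.49 mV

The load sits in parallel with R2, giving an effective lower resistance R2' = R2·R_L/(R2+R_L) = 4.510 kΩ.
Now apply the divider: V_out = 22.9 × 0.2835 = 6.491 mV.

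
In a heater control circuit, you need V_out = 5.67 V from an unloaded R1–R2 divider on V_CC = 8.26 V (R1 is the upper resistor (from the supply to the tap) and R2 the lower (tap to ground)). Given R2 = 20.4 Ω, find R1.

Required fraction k = V_out/V_CC = 0.6864.
R1 = R2·(1/k − 1) = 20.4 × 0.4568 = 9.319 Ω.

R1 ≈ 9.32 Ω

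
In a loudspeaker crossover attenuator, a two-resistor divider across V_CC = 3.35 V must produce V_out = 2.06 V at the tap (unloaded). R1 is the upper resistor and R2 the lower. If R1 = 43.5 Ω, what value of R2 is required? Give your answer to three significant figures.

R2 ≈ 69.5 Ω

V_out/V_CC = R2/(R1+R2) = 0.6149.
So R2 = R1 · V_out/(V_CC − V_out) = 43.5 × 2.06/(3.35 − 2.06) = 43.5 × 1.597 = 69.47 Ω.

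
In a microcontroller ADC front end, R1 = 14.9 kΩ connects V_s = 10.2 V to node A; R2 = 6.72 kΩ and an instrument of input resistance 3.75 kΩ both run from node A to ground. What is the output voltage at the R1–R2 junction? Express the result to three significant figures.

First combine the lower leg with the load: R2 ‖ R_L = 2.407 kΩ.
Now apply the divider: V_out = 10.2 × 0.1391 = 1.419 V.

V_out ≈ 1.42 V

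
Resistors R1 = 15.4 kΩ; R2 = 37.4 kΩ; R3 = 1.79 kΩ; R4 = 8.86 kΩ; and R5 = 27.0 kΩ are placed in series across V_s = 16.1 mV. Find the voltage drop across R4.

Series total: ΣR = 15.4 + 37.4 + 1.79 + 8.86 + 27.0 = 90.45 kΩ.
By the voltage-divider rule, V = 16.1 × 8.860/90.45 = 1.577 mV.

V ≈ 1.58 mV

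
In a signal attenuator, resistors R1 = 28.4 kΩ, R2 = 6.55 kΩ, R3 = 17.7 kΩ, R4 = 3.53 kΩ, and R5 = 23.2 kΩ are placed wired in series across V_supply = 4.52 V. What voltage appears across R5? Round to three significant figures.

ΣR = 28.4 + 6.55 + 17.7 + 3.53 + 23.2 = 79.38 kΩ.
Voltage divider: V = V_supply · (23.20 / 79.38) = 4.52 × 0.2923 = 1.321 V.

V ≈ 1.32 V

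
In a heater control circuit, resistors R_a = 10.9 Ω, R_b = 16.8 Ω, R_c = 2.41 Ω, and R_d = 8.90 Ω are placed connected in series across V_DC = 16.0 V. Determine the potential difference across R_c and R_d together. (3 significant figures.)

ΣR = 10.9 + 16.8 + 2.41 + 8.90 = 39.01 Ω.
R_{R_c..R_d} = 2.41 + 8.90 = 11.31 Ω.
V = V_DC · R/ΣR = 16.0 × 0.2899 = 4.639 V.

V ≈ 4.64 V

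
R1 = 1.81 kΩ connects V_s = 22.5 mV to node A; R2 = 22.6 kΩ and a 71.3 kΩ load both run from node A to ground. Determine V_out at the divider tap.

V_out ≈ 20.4 mV

First combine the lower leg with the load: R2 ‖ R_L = 17.16 kΩ.
Voltage divider with the loaded lower leg: V_out = 22.5 × 17.16/(1.81 + 17.16) = 22.5 × 0.9046 = 20.35 mV.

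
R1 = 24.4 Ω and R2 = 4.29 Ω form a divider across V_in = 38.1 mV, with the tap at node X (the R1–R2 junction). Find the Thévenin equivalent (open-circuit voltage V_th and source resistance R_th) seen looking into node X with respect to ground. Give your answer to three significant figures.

With X open, the divider is unloaded: V_th = 38.1 × 4.29/28.69 = 5.697 mV.
With V_in suppressed (replaced by a short), R_th = R1 ‖ R2 = (24.40 × 4.29)/(24.40 + 4.29) = 3.649 Ω.

V_th ≈ 5.70 mV, R_th ≈ 3.65 Ω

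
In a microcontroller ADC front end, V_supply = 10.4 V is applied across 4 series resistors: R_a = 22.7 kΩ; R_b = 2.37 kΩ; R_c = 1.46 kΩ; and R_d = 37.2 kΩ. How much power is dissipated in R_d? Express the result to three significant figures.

The common current is I = 10.4/63.73 = 0.1632 mA.
V(R_d) = I·R = 6.071 V; P = V·I = 6.071 × 0.1632 = 0.9907 mW.

P ≈ 0.991 mW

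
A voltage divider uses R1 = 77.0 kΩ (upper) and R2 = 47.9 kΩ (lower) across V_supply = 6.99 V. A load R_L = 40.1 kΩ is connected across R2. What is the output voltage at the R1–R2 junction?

First combine the lower leg with the load: R2 ‖ R_L = 21.83 kΩ.
Now apply the divider: V_out = 6.99 × 0.2209 = 1.544 V.

V_out ≈ 1.54 V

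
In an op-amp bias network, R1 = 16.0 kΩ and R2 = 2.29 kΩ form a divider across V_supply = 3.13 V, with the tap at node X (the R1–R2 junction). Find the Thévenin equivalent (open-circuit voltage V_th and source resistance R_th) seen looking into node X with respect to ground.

V_th ≈ 0.392 V, R_th ≈ 2.00 kΩ

V_th is the unloaded tap voltage: V_supply · R2/(R1+R2) = 3.13 × 0.1252 = 0.3919 V.
With V_supply suppressed (replaced by a short), R_th = R1 ‖ R2 = (16.00 × 2.29)/(16.00 + 2.29) = 2.003 kΩ.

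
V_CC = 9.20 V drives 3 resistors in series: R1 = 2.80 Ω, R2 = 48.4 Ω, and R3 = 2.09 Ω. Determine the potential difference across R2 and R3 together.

Total series resistance ΣR = 2.80 + 48.4 + 2.09 = 53.29 Ω.
R_{R2..R3} = 48.4 + 2.09 = 50.49 Ω.
V = V_CC · R/ΣR = 9.20 × 0.9475 = 8.717 V.

V ≈ 8.72 V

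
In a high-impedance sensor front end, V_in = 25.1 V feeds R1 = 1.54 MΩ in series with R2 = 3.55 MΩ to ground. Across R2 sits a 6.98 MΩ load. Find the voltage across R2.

V_out ≈ 15.2 V

The load sits in parallel with R2, giving an effective lower resistance R2' = R2·R_L/(R2+R_L) = 2.353 MΩ.
Then V_out = V_in · R2'/(R1 + R2') = 25.1 × 2.353/3.893 = 15.17 V.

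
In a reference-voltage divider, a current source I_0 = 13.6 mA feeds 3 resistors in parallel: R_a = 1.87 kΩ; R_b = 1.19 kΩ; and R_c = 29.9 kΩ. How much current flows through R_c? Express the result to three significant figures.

I ≈ 0.323 mA

Conductances: ΣG = 1/1.87 + 1/1.19 + 1/29.9 = 1.409 (1/kΩ).
Current divider: I(R_c) = I_0 · G_k/ΣG = 13.6 × (0.03344/1.409) = 13.6 × 0.02374 = 0.3229 mA.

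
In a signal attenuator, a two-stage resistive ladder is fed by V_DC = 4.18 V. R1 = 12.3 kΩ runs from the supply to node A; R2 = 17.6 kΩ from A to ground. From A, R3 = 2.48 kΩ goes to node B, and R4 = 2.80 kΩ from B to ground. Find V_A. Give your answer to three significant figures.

Looking into the second stage from A: R3 + R4 = 5.280 kΩ appears in parallel with R2.
Effective lower resistance at A: R2 ‖ 5.280 = 4.062 kΩ.
V_A = 4.18 × 4.062/(12.3 + 4.062) = 1.038 V.

V_A ≈ 1.04 V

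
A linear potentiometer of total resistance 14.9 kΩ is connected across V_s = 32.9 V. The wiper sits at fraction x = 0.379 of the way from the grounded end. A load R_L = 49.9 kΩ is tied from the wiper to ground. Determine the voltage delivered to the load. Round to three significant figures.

Lower segment x·R_p = 5.647 kΩ; upper segment (1−x)·R_p = 9.253 kΩ.
Lower segment in parallel with the load: 5.647 ‖ 49.9 = 5.073 kΩ.
Loaded-divider output: V_out = 32.9 × 0.3541 = 11.65 V.

V_out ≈ 11.7 V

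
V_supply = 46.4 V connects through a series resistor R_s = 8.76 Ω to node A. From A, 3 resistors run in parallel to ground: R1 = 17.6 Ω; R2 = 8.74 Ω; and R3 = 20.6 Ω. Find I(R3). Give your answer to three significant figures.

I ≈ 0.770 A

Parallel bank: R_p = 1/(1/17.6 + 1/8.74 + 1/20.6) = 4.550 Ω.
V_A = 46.4 × 4.550/13.31 = 15.86 V.
Branch current I = V_A/R3 = 15.86/20.6 = 0.7700 A.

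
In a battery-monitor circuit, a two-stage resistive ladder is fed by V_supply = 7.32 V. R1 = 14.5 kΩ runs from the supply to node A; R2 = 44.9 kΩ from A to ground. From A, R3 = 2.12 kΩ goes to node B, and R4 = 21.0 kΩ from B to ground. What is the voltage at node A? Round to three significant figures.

V_A ≈ 3.75 V

The second stage (R3 + R4 = 23.12 kΩ) loads node A in parallel with R2.
Effective lower resistance at A: R2 ‖ 23.12 = 15.26 kΩ.
So V_A = 7.32 × 0.5128 = 3.754 V.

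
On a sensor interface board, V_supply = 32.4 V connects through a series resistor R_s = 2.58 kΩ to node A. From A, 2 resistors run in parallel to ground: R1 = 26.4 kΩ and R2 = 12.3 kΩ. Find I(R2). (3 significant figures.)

Equivalent of the parallel group: R_p = 8.391 kΩ.
Node voltage V_A = V_supply · R_p/(R_s + R_p) = 32.4 × 0.7648 = 24.78 V.
I(R2) = V_A / R2 = 24.78/12.3 = 2.015 mA.

I ≈ 2.01 mA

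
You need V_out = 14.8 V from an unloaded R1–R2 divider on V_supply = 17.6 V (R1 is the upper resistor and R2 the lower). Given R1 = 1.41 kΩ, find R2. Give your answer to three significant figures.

R2 ≈ 7.45 kΩ

Required fraction k = V_out/V_supply = 0.8409.
R2 = R1 · 0.8409/(1 − 0.8409) = 7.453 kΩ.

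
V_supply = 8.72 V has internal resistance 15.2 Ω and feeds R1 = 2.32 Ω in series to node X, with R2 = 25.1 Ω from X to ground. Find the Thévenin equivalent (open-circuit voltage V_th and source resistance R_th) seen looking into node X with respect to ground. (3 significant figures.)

V_th ≈ 5.14 V, R_th ≈ 10.3 Ω

R1' = 15.2 + 2.32 = 17.52 Ω (source resistance + R1).
With X open, the divider is unloaded: V_th = 8.72 × 25.1/42.62 = 5.135 V.
With V_supply suppressed (replaced by a short), R_th = R1' ‖ R2 = (17.52 × 25.1)/(17.52 + 25.1) = 10.32 Ω.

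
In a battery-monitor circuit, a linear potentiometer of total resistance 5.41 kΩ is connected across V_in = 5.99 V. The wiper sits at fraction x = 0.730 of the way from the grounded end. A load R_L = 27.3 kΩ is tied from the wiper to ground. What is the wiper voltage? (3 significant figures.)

Lower segment x·R_p = 3.949 kΩ; upper segment (1−x)·R_p = 1.461 kΩ.
Lower segment in parallel with the load: 3.949 ‖ 27.3 = 3.450 kΩ.
Loaded-divider output: V_out = 5.99 × 0.7026 = 4.208 V.

V_out ≈ 4.21 V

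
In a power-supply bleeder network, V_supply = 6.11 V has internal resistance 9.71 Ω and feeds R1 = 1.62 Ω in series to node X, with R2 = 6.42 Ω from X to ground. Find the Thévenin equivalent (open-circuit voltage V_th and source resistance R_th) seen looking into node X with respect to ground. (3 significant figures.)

R1' = 9.71 + 1.62 = 11.33 Ω (source resistance + R1).
V_th is the unloaded tap voltage: V_supply · R2/(R1'+R2) = 6.11 × 0.3617 = 2.210 V.
Looking into X with the source shorted: R_th = R1'·R2/(R1'+R2) = 11.33 × 6.42/17.75 = 4.098 Ω.

V_th ≈ 2.21 V, R_th ≈ 4.10 Ω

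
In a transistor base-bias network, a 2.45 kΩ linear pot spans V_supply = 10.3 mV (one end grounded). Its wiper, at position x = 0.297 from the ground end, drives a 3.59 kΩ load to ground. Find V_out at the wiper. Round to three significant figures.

V_out ≈ 2.68 mV

Split the track: R_lower = x·R_p = 0.7277 kΩ, R_upper = (1−x)·R_p = 1.722 kΩ.
R_L loads the lower segment: effective lower R = 0.6050 kΩ.
V_out = 10.3 × 0.6050/(1.722 + 0.6050) = 2.678 mV.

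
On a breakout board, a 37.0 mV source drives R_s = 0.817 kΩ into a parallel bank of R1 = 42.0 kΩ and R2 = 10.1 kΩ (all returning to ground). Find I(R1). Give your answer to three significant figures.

Combine the parallel branches: R_p = (1/42.0 + 1/10.1)⁻¹ = 8.142 kΩ.
Node voltage V_A = V_CC · R_p/(R_s + R_p) = 37.0 × 0.9088 = 33.63 mV.
I(R1) = V_A / R1 = 33.63/42.0 = 0.8006 µA.

I ≈ 0.801 µA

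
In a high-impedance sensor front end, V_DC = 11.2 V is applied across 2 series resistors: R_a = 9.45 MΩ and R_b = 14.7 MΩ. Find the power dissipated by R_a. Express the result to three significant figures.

P ≈ 2.03 µW

Series current I = V_DC/ΣR = 11.2/24.15 = 0.4638 µA.
V(R_a) = I·R = 4.383 V; P = V·I = 4.383 × 0.4638 = 2.033 µW.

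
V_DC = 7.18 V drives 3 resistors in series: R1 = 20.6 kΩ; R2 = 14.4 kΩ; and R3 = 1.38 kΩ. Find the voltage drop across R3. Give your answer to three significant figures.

ΣR = 20.6 + 14.4 + 1.38 = 36.38 kΩ.
Voltage divider: V = V_DC · (1.380 / 36.38) = 7.18 × 0.03793 = 0.2724 V.

V ≈ 0.272 V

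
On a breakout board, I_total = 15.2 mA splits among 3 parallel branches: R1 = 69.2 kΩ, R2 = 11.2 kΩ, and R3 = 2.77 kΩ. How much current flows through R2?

ΣG = 1/69.2 + 1/11.2 + 1/2.77 = 0.4647.
Current divider: I(R2) = I_total · G_k/ΣG = 15.2 × (0.08929/0.4647) = 15.2 × 0.1921 = 2.920 mA.

I ≈ 2.92 mA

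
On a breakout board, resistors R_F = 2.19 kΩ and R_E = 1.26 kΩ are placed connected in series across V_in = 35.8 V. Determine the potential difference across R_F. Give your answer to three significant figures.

ΣR = 2.19 + 1.26 = 3.450 kΩ.
V = V_in · R/ΣR = 35.8 × 0.6348 = 22.73 V.

V ≈ 22.7 V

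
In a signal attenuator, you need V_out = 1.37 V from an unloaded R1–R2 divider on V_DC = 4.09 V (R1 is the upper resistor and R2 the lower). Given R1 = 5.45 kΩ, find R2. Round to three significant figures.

R2 ≈ 2.75 kΩ

V_out/V_DC = R2/(R1+R2) = 0.3350.
R2 = R1 · 0.3350/(1 − 0.3350) = 2.745 kΩ.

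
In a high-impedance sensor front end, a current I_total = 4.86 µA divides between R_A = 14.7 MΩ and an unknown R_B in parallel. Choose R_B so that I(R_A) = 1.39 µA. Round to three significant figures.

R_B ≈ 5.89 MΩ

The fraction through R_A equals R_B/(R_A+R_B).
With f = 0.2860, R_B = R_A · f/(1−f) = 14.7 × 0.4006 = 5.888 MΩ.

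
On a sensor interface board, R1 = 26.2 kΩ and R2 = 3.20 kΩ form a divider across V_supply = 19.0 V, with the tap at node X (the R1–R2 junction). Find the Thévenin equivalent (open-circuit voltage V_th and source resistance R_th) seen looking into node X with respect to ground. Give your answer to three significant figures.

V_th ≈ 2.07 V, R_th ≈ 2.85 kΩ

With X open, the divider is unloaded: V_th = 19.0 × 3.20/29.40 = 2.068 V.
Looking into X with the source shorted: R_th = R1·R2/(R1+R2) = 26.20 × 3.20/29.40 = 2.852 kΩ.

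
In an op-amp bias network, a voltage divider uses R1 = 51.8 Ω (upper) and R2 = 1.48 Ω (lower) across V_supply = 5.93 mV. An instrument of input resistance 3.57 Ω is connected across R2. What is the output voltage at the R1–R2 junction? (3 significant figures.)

R2 ‖ R_L = (1.48 × 3.57)/(1.48 + 3.57) = 1.046 Ω.
Voltage divider with the loaded lower leg: V_out = 5.93 × 1.046/(51.8 + 1.046) = 5.93 × 0.01980 = 0.1174 mV.
(Unloaded it would be 0.165 mV; the load pulls it down.)

V_out ≈ 0.117 mV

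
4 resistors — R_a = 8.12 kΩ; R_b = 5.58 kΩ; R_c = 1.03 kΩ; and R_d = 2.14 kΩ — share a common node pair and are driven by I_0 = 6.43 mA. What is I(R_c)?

I ≈ 3.59 mA

Total conductance ΣG = 1/8.12 + 1/5.58 + 1/1.03 + 1/2.14 = 1.741 (units of 1/kΩ).
R_c takes the fraction G_k/ΣG = 0.9709/1.741 = 0.5578, so I = 6.43 × 0.5578 = 3.587 mA.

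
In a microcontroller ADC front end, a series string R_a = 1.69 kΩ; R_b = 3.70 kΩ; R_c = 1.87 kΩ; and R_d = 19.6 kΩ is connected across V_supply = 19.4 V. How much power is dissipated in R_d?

P ≈ 10.2 mW

Series current I = V_supply/ΣR = 19.4/26.86 = 0.7223 mA.
P(R_d) = I²·R_d = (0.7223)² × 19.6 = 10.22 mW.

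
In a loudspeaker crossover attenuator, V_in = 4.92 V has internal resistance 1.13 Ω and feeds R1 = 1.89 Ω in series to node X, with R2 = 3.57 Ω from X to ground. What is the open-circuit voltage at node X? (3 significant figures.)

V_th ≈ 2.67 V

R1' = 1.13 + 1.89 = 3.020 Ω (source resistance + R1).
Open-circuit (no load on X): V_th = V_in · R2/(R1' + R2) = 4.92 × 3.57/(3.020 + 3.57) = 2.665 V.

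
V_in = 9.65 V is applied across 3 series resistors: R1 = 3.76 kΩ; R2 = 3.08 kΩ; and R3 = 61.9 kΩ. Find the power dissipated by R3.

P ≈ 1.22 mW

The common current is I = 9.65/68.74 = 0.1404 mA.
V(R3) = I·R = 8.690 V; P = V·I = 8.690 × 0.1404 = 1.220 mW.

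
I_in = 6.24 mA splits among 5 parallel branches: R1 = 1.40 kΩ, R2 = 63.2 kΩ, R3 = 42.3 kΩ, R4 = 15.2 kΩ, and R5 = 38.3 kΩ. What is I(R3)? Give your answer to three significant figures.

Total conductance ΣG = 1/1.40 + 1/63.2 + 1/42.3 + 1/15.2 + 1/38.3 = 0.8456 (units of 1/kΩ).
Current divider: I(R3) = I_in · G_k/ΣG = 6.24 × (0.02364/0.8456) = 6.24 × 0.02796 = 0.1744 mA.

I ≈ 0.174 mA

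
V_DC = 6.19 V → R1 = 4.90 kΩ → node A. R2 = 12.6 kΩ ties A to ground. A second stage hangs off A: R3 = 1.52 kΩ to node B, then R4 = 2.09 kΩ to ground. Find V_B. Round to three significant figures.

V_B ≈ 1.30 V

Looking into the second stage from A: R3 + R4 = 3.610 kΩ appears in parallel with R2.
Effective lower resistance at A: R2 ‖ 3.610 = 2.806 kΩ.
So V_A = 6.19 × 0.3641 = 2.254 V.
Stage 2 is unloaded, so V_B = V_A · R4/(R3+R4) = 2.254 × 2.09/3.610 = 1.305 V.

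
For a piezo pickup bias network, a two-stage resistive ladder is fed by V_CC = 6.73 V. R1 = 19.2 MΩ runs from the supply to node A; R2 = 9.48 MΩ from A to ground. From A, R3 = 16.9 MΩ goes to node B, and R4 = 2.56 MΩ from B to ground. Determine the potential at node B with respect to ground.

V_B ≈ 0.221 V

Looking into the second stage from A: R3 + R4 = 19.46 MΩ appears in parallel with R2.
Effective lower resistance at A: R2 ‖ 19.46 = 6.375 MΩ.
V_A = 6.73 × 6.375/(19.2 + 6.375) = 1.677 V.
Then the unloaded second divider: V_B = V_A × R4/(R3+R4) = 1.677 × 0.1316 = 0.2207 V.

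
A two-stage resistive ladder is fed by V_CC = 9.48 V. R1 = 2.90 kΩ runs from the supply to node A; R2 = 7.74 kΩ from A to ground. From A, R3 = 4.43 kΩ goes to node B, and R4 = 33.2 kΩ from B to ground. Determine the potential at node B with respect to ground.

Node A sees R2 in parallel with the series input of stage 2, R3 + R4 = 37.63 kΩ.
R2 ‖ (R3+R4) = 6.420 kΩ.
First divider: V_A = V_CC · 6.420/(2.90 + 6.420) = 6.530 V.
V_B = V_A × 0.8823 = 5.761 V.

V_B ≈ 5.76 V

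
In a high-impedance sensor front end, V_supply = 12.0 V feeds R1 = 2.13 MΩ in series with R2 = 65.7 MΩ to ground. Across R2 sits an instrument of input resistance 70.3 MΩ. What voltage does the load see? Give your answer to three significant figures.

V_out ≈ 11.3 V

The load sits in parallel with R2, giving an effective lower resistance R2' = R2·R_L/(R2+R_L) = 33.96 MΩ.
Voltage divider with the loaded lower leg: V_out = 12.0 × 33.96/(2.13 + 33.96) = 12.0 × 0.9410 = 11.29 V.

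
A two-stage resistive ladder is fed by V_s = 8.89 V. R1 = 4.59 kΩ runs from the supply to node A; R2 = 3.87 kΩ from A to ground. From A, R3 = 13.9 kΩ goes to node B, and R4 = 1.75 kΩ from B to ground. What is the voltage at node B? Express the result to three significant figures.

Node A sees R2 in parallel with the series input of stage 2, R3 + R4 = 15.65 kΩ.
Effective lower resistance at A: R2 ‖ 15.65 = 3.103 kΩ.
V_A = 8.89 × 3.103/(4.59 + 3.103) = 3.586 V.
V_B = V_A × 0.1118 = 0.4009 V.

V_B ≈ 0.401 V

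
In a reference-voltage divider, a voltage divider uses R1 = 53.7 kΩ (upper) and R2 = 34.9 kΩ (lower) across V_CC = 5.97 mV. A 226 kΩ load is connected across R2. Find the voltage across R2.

V_out ≈ 2.15 mV

The load sits in parallel with R2, giving an effective lower resistance R2' = R2·R_L/(R2+R_L) = 30.23 kΩ.
Now apply the divider: V_out = 5.97 × 0.3602 = 2.150 mV.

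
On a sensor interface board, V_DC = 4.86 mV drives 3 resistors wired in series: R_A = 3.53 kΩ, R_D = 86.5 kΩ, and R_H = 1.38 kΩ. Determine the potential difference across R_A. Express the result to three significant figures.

ΣR = 3.53 + 86.5 + 1.38 = 91.41 kΩ.
V = V_DC · R/ΣR = 4.86 × 0.03862 = 0.1877 mV.

V ≈ 0.188 mV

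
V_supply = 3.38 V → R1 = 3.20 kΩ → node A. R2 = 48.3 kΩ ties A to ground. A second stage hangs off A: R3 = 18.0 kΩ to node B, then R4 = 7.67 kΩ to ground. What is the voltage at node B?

Looking into the second stage from A: R3 + R4 = 25.67 kΩ appears in parallel with R2.
R2 ‖ (R3+R4) = 16.76 kΩ.
So V_A = 3.38 × 0.8397 = 2.838 V.
Then the unloaded second divider: V_B = V_A × R4/(R3+R4) = 2.838 × 0.2988 = 0.8480 V.

V_B ≈ 0.848 V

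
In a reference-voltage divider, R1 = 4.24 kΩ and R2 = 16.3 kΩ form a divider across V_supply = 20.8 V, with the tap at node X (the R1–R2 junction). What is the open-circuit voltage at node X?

V_th ≈ 16.5 V

With X open, the divider is unloaded: V_th = 20.8 × 16.3/20.54 = 16.51 V.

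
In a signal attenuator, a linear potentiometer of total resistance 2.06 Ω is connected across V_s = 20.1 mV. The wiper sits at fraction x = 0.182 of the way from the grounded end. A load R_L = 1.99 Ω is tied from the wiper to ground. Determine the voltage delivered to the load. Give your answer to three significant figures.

The pot divides into 1.685 Ω above the wiper and 0.3749 Ω below.
(x·R_p) ‖ R_L = 0.3155 Ω.
Then V_out = V_s · 0.3155/(1.685 + 0.3155) = 3.170 mV.

V_out ≈ 3.17 mV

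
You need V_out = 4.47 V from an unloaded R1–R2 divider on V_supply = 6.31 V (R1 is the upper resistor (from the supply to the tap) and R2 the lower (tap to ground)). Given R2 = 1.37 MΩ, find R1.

R1 ≈ 0.564 MΩ

V_out/V_supply = R2/(R1+R2) = 0.7084.
So R1 = R2 · (V_supply/V_out − 1) = 1.37 × (6.31/4.47 − 1) = 1.37 × 0.4116 = 0.5639 MΩ.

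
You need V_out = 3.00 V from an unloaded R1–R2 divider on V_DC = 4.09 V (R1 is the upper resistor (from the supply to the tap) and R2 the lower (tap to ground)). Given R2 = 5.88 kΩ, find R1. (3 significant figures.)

R1 ≈ 2.14 kΩ

The divider ratio is R2/(R1+R2) = 3.00/4.09 = 0.7335.
Rearranging, R1 = R2·(1−k)/k = 5.88 × 0.3633 = 2.136 kΩ.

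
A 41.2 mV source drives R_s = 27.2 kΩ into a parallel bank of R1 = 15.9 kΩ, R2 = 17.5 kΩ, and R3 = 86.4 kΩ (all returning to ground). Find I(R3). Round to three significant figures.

Equivalent of the parallel group: R_p = 7.598 kΩ.
V_A by voltage divider: V_A = 41.2 × 7.598/(27.2 + 7.598) = 8.996 mV.
I(R3) = V_A / R3 = 8.996/86.4 = 0.1041 µA.

I ≈ 0.104 µA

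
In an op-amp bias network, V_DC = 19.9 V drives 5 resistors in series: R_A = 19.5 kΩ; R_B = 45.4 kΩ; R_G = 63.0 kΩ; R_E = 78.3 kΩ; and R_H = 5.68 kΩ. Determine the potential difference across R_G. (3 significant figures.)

V ≈ 5.92 V

ΣR = 19.5 + 45.4 + 63.0 + 78.3 + 5.68 = 211.9 kΩ.
By the voltage-divider rule, V = 19.9 × 63.00/211.9 = 5.917 V.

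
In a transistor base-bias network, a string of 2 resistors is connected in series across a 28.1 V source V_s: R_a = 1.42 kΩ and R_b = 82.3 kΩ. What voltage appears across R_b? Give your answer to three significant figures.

V ≈ 27.6 V

Series total: ΣR = 1.42 + 82.3 = 83.72 kΩ.
V = V_s · R/ΣR = 28.1 × 0.9830 = 27.62 V.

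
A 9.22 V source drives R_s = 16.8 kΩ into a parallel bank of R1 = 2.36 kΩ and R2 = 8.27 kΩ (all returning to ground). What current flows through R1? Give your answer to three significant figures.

I ≈ 0.385 mA

Parallel bank: R_p = 1/(1/2.36 + 1/8.27) = 1.836 kΩ.
V_A = 9.22 × 1.836/18.64 = 0.9084 V.
Branch current I = V_A/R1 = 0.9084/2.36 = 0.3849 mA.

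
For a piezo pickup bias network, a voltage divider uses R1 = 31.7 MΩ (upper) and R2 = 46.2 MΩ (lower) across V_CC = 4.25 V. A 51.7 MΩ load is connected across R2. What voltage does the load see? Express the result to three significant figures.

The load sits in parallel with R2, giving an effective lower resistance R2' = R2·R_L/(R2+R_L) = 24.40 MΩ.
Now apply the divider: V_out = 4.25 × 0.4349 = 1.848 V.

V_out ≈ 1.85 V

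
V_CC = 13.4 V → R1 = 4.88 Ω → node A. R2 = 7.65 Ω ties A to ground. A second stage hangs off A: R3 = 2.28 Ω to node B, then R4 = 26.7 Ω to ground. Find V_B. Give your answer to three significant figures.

V_B ≈ 6.83 V

The second stage (R3 + R4 = 28.98 Ω) loads node A in parallel with R2.
R2 ‖ (R3+R4) = 6.052 Ω.
V_A = 13.4 × 6.052/(4.88 + 6.052) = 7.418 V.
Stage 2 is unloaded, so V_B = V_A · R4/(R3+R4) = 7.418 × 26.7/28.98 = 6.835 V.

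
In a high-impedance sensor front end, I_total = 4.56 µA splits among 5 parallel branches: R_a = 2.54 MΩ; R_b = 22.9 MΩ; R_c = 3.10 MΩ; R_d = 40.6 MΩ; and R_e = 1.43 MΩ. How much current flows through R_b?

ΣG = 1/2.54 + 1/22.9 + 1/3.10 + 1/40.6 + 1/1.43 = 1.484.
By the current-divider rule, I = I_total · G_k/ΣG = 4.56 × 0.02943 = 0.1342 µA.

I ≈ 0.134 µA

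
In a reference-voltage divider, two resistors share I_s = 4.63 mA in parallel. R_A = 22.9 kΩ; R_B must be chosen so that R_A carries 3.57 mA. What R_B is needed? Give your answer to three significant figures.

Two-branch current divider: I_A = I_s · R_B/(R_A + R_B).
3.57/4.63 = R_B/(R_A + R_B) → R_B = R_A · (0.7711)/(1 − 0.7711) = 22.9 × 3.368 = 77.13 kΩ.

R_B ≈ 77.1 kΩ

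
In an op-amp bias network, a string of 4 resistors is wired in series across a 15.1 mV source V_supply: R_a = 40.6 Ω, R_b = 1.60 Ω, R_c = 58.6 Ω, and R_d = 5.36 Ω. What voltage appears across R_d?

V ≈ 0.762 mV

Total series resistance ΣR = 40.6 + 1.60 + 58.6 + 5.36 = 106.2 Ω.
Voltage divider: V = V_supply · (5.360 / 106.2) = 15.1 × 0.05049 = 0.7624 mV.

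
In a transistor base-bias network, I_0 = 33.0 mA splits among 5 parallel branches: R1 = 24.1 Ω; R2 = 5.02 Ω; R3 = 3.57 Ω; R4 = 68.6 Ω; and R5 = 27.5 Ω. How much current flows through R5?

Total conductance ΣG = 1/24.1 + 1/5.02 + 1/3.57 + 1/68.6 + 1/27.5 = 0.5717 (units of 1/Ω).
R5 takes the fraction G_k/ΣG = 0.03636/0.5717 = 0.06360, so I = 33.0 × 0.06360 = 2.099 mA.

I ≈ 2.10 mA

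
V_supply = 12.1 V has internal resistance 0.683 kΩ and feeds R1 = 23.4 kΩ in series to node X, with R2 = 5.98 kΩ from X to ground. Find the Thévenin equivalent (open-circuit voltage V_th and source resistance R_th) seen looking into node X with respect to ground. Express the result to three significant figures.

V_th ≈ 2.41 V, R_th ≈ 4.79 kΩ

R1' = 0.683 + 23.4 = 24.08 kΩ (source resistance + R1).
With X open, the divider is unloaded: V_th = 12.1 × 5.98/30.06 = 2.407 V.
With V_supply suppressed (replaced by a short), R_th = R1' ‖ R2 = (24.08 × 5.98)/(24.08 + 5.98) = 4.790 kΩ.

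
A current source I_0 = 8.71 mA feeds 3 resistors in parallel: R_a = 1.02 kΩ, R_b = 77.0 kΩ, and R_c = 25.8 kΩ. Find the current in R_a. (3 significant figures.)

Conductances: ΣG = 1/1.02 + 1/77.0 + 1/25.8 = 1.032 (1/kΩ).
By the current-divider rule, I = I_0 · G_k/ΣG = 8.71 × 0.9499 = 8.273 mA.

I ≈ 8.27 mA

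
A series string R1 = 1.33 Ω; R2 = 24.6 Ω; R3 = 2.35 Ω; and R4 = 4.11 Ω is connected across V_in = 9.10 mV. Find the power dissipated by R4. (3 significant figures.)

P ≈ 0.324 µW

Series current I = V_in/ΣR = 9.10/32.39 = 0.2810 mA.
P = I²R = 0.07893 × 4.11 = 0.3244 µW.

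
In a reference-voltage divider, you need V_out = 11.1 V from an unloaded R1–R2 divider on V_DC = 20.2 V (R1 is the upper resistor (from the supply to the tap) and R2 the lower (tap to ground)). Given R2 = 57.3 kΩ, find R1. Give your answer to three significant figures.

R1 ≈ 47.0 kΩ

Required fraction k = V_out/V_DC = 0.5495.
R1 = R2·(1/k − 1) = 57.3 × 0.8198 = 46.98 kΩ.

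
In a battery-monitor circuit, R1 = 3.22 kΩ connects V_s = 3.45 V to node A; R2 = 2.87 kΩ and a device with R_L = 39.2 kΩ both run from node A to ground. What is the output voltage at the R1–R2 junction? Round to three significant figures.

First combine the lower leg with the load: R2 ‖ R_L = 2.674 kΩ.
Voltage divider with the loaded lower leg: V_out = 3.45 × 2.674/(3.22 + 2.674) = 3.45 × 0.4537 = 1.565 V.
(Unloaded it would be 1.63 V; the load pulls it down.)

V_out ≈ 1.57 V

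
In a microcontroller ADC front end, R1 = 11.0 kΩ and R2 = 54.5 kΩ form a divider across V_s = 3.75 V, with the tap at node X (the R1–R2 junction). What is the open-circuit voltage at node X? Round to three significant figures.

With X open, the divider is unloaded: V_th = 3.75 × 54.5/65.50 = 3.120 V.

V_th ≈ 3.12 V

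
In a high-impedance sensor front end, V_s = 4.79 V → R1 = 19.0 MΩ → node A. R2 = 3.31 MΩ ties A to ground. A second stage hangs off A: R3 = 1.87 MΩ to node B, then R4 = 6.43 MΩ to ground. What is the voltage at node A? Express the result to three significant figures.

Node A sees R2 in parallel with the series input of stage 2, R3 + R4 = 8.300 MΩ.
R2 ‖ (R3+R4) = 2.366 MΩ.
V_A = 4.79 × 2.366/(19.0 + 2.366) = 0.5305 V.

V_A ≈ 0.530 V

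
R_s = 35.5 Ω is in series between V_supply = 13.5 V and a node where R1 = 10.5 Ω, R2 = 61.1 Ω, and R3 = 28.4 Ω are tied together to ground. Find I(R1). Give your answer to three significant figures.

Parallel bank: R_p = 1/(1/10.5 + 1/61.1 + 1/28.4) = 6.811 Ω.
V_A by voltage divider: V_A = 13.5 × 6.811/(35.5 + 6.811) = 2.173 V.
Branch current I = V_A/R1 = 2.173/10.5 = 0.2070 A.

I ≈ 0.207 A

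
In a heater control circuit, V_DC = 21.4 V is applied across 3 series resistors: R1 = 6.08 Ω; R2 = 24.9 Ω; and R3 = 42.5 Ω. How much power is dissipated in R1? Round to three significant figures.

The common current is I = 21.4/73.48 = 0.2912 A.
V(R1) = I·R = 1.771 V; P = V·I = 1.771 × 0.2912 = 0.5157 W.

P ≈ 0.516 W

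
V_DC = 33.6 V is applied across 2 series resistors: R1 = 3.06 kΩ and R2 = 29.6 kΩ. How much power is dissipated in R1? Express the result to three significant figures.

The common current is I = 33.6/32.66 = 1.029 mA.
P = I²R = 1.058 × 3.06 = 3.239 mW.

P ≈ 3.24 mW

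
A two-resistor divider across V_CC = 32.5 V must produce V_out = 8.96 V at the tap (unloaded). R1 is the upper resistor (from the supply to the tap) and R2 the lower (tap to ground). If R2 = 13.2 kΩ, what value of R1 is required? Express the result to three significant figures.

Required fraction k = V_out/V_CC = 0.2757.
Rearranging, R1 = R2·(1−k)/k = 13.2 × 2.627 = 34.68 kΩ.

R1 ≈ 34.7 kΩ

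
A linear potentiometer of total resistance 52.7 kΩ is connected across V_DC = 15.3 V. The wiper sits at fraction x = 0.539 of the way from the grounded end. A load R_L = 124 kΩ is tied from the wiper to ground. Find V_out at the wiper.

V_out ≈ 7.46 V

Lower segment x·R_p = 28.41 kΩ; upper segment (1−x)·R_p = 24.29 kΩ.
Lower segment in parallel with the load: 28.41 ‖ 124 = 23.11 kΩ.
Then V_out = V_DC · 23.11/(24.29 + 23.11) = 7.459 V.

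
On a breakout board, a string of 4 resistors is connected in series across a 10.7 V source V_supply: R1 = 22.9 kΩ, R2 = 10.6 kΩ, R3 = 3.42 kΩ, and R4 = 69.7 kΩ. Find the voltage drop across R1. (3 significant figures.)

V ≈ 2.30 V

Total series resistance ΣR = 22.9 + 10.6 + 3.42 + 69.7 = 106.6 kΩ.
Voltage divider: V = V_supply · (22.90 / 106.6) = 10.7 × 0.2148 = 2.298 V.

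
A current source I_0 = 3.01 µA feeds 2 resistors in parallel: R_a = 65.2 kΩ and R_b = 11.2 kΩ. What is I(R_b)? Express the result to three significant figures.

Two-branch current divider: I_k = I_0 · R_other/(R_1 + R_2).
So I = 3.01 × 65.2/76.40 = 2.569 µA.

I ≈ 2.57 µA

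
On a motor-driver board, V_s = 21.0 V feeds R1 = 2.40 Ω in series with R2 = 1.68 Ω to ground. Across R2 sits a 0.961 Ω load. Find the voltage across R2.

V_out ≈ 4.26 V

R2 ‖ R_L = (1.68 × 0.961)/(1.68 + 0.961) = 0.6113 Ω.
Then V_out = V_s · R2'/(R1 + R2') = 21.0 × 0.6113/3.011 = 4.263 V.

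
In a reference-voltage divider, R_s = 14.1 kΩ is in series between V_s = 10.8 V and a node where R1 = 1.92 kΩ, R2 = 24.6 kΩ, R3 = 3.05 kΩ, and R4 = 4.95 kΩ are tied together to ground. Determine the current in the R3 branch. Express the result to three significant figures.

Parallel bank: R_p = 1/(1/1.92 + 1/24.6 + 1/3.05 + 1/4.95) = 0.9163 kΩ.
Node voltage V_A = V_s · R_p/(R_s + R_p) = 10.8 × 0.06102 = 0.6590 V.
Branch current I = V_A/R3 = 0.6590/3.05 = 0.2161 mA.

I ≈ 0.216 mA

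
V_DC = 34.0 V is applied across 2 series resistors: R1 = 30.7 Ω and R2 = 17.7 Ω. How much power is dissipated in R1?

The common current is I = 34.0/48.40 = 0.7025 A.
P(R1) = I²·R1 = (0.7025)² × 30.7 = 15.15 W.

P ≈ 15.1 W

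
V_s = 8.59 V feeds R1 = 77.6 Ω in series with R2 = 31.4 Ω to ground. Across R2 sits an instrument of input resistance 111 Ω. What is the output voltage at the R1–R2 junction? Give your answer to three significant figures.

First combine the lower leg with the load: R2 ‖ R_L = 24.48 Ω.
Then V_out = V_s · R2'/(R1 + R2') = 8.59 × 24.48/102.1 = 2.060 V.

V_out ≈ 2.06 V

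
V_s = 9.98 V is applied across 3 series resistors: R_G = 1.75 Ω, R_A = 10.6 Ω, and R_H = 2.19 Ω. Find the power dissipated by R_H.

The common current is I = 9.98/14.54 = 0.6864 A.
V(R_H) = I·R = 1.503 V; P = V·I = 1.503 × 0.6864 = 1.032 W.

P ≈ 1.03 W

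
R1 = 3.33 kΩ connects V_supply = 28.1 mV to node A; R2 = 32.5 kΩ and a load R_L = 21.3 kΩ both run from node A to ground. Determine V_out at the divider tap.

First combine the lower leg with the load: R2 ‖ R_L = 12.87 kΩ.
Voltage divider with the loaded lower leg: V_out = 28.1 × 12.87/(3.33 + 12.87) = 28.1 × 0.7944 = 22.32 mV.

V_out ≈ 22.3 mV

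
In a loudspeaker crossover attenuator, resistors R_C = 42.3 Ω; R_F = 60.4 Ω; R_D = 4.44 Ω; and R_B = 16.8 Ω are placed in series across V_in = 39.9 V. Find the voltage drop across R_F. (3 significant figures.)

V ≈ 19.4 V

ΣR = 42.3 + 60.4 + 4.44 + 16.8 = 123.9 Ω.
Voltage divider: V = V_in · (60.40 / 123.9) = 39.9 × 0.4873 = 19.44 V.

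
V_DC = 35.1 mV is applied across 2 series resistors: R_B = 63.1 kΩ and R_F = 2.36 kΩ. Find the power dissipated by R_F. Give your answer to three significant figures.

Series current I = V_DC/ΣR = 35.1/65.46 = 0.5362 µA.
V(R_F) = I·R = 1.265 mV; P = V·I = 1.265 × 0.5362 = 0.6785 nW.

P ≈ 0.679 nW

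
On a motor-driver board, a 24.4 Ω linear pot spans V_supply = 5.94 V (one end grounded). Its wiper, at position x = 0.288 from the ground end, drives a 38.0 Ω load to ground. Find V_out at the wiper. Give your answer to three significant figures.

V_out ≈ 1.51 V

Lower segment x·R_p = 7.027 Ω; upper segment (1−x)·R_p = 17.37 Ω.
R_L loads the lower segment: effective lower R = 5.930 Ω.
V_out = 5.94 × 5.930/(17.37 + 5.930) = 1.512 V.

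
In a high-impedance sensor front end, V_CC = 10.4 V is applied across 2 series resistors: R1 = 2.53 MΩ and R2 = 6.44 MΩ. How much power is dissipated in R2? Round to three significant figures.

P ≈ 8.66 µW

Series current I = V_CC/ΣR = 10.4/8.970 = 1.159 µA.
P(R2) = I²·R2 = (1.159)² × 6.44 = 8.657 µW.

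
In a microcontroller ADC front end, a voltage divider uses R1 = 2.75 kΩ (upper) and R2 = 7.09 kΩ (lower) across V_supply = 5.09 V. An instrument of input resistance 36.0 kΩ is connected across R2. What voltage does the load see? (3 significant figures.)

First combine the lower leg with the load: R2 ‖ R_L = 5.923 kΩ.
Now apply the divider: V_out = 5.09 × 0.6829 = 3.476 V.

V_out ≈ 3.48 V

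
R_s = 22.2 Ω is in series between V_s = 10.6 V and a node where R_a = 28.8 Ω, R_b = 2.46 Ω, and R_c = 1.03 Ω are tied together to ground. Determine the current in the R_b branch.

I ≈ 0.133 A

Parallel bank: R_p = 1/(1/28.8 + 1/2.46 + 1/1.03) = 0.7082 Ω.
V_A = 10.6 × 0.7082/22.91 = 0.3277 V.
Branch current I = V_A/R_b = 0.3277/2.46 = 0.1332 A.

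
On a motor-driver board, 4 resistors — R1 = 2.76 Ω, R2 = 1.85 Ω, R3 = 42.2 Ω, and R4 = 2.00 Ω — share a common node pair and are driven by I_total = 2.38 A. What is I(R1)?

Conductances: ΣG = 1/2.76 + 1/1.85 + 1/42.2 + 1/2.00 = 1.427 (1/Ω).
Current divider: I(R1) = I_total · G_k/ΣG = 2.38 × (0.3623/1.427) = 2.38 × 0.2540 = 0.6045 A.

I ≈ 0.604 A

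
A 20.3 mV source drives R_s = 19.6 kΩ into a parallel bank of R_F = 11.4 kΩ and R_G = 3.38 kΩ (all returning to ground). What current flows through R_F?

I ≈ 0.209 µA

Parallel bank: R_p = 1/(1/11.4 + 1/3.38) = 2.607 kΩ.
V_A = 20.3 × 2.607/22.21 = 2.383 mV.
I(R_F) = V_A / R_F = 2.383/11.4 = 0.2090 µA.
(Equivalently: I_total = 0.9141 µA, then current-divider fraction G_k/ΣG = 0.2287.)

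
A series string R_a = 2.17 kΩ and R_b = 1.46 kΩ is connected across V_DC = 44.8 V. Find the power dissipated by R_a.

P ≈ 331 mW

The common current is I = 44.8/3.630 = 12.34 mA.
P(R_a) = I²·R_a = (12.34)² × 2.17 = 330.5 mW.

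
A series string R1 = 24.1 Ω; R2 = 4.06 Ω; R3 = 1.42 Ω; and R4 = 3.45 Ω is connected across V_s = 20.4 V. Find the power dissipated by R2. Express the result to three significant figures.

P ≈ 1.55 W

The common current is I = 20.4/33.03 = 0.6176 A.
P(R2) = I²·R2 = (0.6176)² × 4.06 = 1.549 W.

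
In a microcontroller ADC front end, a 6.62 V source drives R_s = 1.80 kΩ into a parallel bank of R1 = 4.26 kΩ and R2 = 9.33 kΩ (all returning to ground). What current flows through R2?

I ≈ 0.439 mA

Parallel bank: R_p = 1/(1/4.26 + 1/9.33) = 2.925 kΩ.
V_A = 6.62 × 2.925/4.725 = 4.098 V.
Branch current I = V_A/R2 = 4.098/9.33 = 0.4392 mA.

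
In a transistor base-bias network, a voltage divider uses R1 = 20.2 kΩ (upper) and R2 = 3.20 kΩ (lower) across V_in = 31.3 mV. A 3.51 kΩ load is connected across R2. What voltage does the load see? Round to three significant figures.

V_out ≈ 2.40 mV

R2 ‖ R_L = (3.20 × 3.51)/(3.20 + 3.51) = 1.674 kΩ.
Then V_out = V_in · R2'/(R1 + R2') = 31.3 × 1.674/21.87 = 2.395 mV.
(Unloaded it would be 4.28 mV; the load pulls it down.)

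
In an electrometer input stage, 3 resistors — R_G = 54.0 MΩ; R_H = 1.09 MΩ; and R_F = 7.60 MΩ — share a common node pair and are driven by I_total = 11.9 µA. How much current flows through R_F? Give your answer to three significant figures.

ΣG = 1/54.0 + 1/1.09 + 1/7.60 = 1.068.
Current divider: I(R_F) = I_total · G_k/ΣG = 11.9 × (0.1316/1.068) = 11.9 × 0.1233 = 1.467 µA.

I ≈ 1.47 µA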